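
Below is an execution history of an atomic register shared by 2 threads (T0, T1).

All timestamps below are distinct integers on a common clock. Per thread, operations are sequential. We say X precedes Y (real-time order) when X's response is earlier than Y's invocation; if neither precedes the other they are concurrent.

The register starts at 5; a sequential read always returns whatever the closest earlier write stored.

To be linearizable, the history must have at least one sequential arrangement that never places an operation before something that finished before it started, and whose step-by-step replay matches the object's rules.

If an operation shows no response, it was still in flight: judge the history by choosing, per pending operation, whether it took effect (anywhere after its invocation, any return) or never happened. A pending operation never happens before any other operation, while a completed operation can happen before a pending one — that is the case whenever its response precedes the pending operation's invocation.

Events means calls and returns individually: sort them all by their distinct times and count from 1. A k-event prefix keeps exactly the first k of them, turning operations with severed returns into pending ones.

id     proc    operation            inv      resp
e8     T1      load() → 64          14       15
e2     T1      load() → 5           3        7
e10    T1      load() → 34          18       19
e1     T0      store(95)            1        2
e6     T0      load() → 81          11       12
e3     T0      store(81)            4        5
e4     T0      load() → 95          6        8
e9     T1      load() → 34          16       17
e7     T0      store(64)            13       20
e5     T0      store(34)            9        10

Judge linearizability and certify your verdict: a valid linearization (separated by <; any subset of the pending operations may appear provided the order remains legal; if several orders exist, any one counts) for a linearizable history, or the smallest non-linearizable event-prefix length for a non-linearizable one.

not linearizable — minimal violating prefix: 7 events

the violation lands at event 7, e2's response at time 7: events 1..6 linearize, events 1..7 do not
no legal order exists: 2 real-time-consistent candidates over 3 completed atomic register operations, all rejected
include/drop combinations of the 1 pending operation (e4) were all tried; none helps
one such order, e1, e2, e3 (pending dropped), breaks at step 2 where e2 load() → 5 is illegal
one such order, e1, e3, e2 (pending dropped), breaks at step 3 where e2 load() → 5 is illegal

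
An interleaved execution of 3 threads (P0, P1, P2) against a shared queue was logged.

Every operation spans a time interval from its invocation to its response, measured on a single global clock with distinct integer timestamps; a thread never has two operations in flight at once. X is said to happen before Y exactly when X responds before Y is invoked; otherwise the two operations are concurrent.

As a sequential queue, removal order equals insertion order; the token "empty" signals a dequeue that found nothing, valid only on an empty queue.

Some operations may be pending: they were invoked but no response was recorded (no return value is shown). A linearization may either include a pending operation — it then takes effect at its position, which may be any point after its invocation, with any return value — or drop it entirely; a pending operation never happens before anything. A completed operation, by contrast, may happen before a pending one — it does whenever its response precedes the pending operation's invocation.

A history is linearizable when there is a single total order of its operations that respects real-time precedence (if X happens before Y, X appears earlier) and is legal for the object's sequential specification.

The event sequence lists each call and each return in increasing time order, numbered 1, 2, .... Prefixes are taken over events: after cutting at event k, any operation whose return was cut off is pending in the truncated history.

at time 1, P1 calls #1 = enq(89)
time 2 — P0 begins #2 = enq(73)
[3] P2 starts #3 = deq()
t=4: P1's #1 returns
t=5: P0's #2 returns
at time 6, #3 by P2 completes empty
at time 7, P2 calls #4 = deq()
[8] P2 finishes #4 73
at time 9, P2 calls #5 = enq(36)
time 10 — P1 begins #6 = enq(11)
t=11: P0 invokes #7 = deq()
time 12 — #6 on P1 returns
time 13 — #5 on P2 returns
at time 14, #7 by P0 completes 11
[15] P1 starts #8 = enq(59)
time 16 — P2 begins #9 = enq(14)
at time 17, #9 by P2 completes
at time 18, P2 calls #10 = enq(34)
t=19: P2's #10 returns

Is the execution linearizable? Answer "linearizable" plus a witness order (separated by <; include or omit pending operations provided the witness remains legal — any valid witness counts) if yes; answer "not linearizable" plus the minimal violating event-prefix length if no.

not linearizable — minimal violating prefix: 14 events

cut after 13 events: linearizable; cut after 14 events (#7 responds, time 14): not linearizable
the 7 completed operations admit 36 real-time orders; each fails the queue replay
one such order, #1, #2, #3, #4, #5, #6, #7, breaks at step 3 where #3 deq() → empty is illegal
one such order, #1, #2, #3, #4, #5, #7, #6, breaks at step 3 where #3 deq() → empty is illegal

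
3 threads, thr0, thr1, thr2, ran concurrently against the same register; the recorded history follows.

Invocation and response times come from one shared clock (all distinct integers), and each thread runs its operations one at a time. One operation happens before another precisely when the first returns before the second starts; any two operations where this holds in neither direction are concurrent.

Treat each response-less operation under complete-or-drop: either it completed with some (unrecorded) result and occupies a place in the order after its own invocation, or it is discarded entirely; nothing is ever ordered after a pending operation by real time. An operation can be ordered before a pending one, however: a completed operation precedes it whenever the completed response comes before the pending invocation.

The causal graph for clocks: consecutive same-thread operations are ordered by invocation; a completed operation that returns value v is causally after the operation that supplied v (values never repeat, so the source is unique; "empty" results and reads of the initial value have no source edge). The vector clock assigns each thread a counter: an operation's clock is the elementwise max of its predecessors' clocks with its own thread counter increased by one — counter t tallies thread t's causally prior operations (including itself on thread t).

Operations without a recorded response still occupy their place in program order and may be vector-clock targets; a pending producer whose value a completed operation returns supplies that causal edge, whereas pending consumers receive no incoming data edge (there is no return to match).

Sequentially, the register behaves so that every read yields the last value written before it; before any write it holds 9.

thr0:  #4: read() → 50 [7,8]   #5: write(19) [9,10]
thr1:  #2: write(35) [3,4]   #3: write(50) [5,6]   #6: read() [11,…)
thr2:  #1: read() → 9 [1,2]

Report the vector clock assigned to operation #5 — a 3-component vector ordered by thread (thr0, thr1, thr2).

VC(#1, invoked at 1): no causal predecessors; +1 on thr2 → (0, 0, 1)
VC(#2, invoked at 3): no causal predecessors; +1 on thr1 → (0, 1, 0)
VC(#3, invoked at 5): max of VC(#2)=(0, 1, 0), then +1 on thread thr1 → (0, 2, 0)
VC(#6, invoked at 11): max of VC(#3)=(0, 2, 0), then +1 on thread thr1 → (0, 3, 0)
VC(#4, invoked at 7): max of VC(#3)=(0, 2, 0), then +1 on thread thr0 → (1, 2, 0)
VC(#5, invoked at 9): max of VC(#4)=(1, 2, 0), then +1 on thread thr0 → (2, 2, 0)
target: VC(#5) = (2, 2, 0)

(2, 2, 0)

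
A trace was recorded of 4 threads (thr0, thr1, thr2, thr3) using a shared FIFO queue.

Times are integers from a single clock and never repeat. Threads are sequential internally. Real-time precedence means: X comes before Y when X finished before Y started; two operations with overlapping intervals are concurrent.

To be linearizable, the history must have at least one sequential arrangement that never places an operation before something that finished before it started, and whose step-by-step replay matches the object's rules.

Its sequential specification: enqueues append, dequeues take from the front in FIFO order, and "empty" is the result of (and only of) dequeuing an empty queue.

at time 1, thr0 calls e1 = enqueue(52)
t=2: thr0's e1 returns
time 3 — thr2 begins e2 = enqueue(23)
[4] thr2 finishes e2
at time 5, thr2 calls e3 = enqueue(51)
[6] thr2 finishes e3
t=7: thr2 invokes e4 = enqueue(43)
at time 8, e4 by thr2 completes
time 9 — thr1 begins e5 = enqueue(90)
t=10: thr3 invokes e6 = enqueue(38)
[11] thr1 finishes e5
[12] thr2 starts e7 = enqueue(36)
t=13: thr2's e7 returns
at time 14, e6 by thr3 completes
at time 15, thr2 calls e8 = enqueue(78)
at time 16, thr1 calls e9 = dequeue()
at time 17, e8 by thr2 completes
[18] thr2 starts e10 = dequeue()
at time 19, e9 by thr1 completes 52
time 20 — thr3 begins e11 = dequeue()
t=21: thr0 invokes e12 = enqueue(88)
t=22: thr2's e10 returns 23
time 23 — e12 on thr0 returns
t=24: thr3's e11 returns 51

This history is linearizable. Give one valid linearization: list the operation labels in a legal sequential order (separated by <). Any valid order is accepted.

after step 1 (e1 enqueue(52)): queue <52>
after step 2 (e2 enqueue(23)): queue <52,23>
after step 3 (e3 enqueue(51)): queue <52,23,51>
after step 4 (e4 enqueue(43)): queue <52,23,51,43>
after step 5 (e5 enqueue(90)): queue <52,23,51,43,90>
after step 6 (e6 enqueue(38)): queue <52,23,51,43,90,38>
after step 7 (e7 enqueue(36)): queue <52,23,51,43,90,38,36>
after step 8 (e8 enqueue(78)): queue <52,23,51,43,90,38,36,78>
after step 9 (e9 dequeue() → 52): queue <23,51,43,90,38,36,78>
after step 10 (e10 dequeue() → 23): queue <51,43,90,38,36,78>
after step 11 (e11 dequeue() → 51): queue <43,90,38,36,78>
after step 12 (e12 enqueue(88)): queue <43,90,38,36,78,88>

e1 < e2 < e3 < e4 < e5 < e6 < e7 < e8 < e9 < e10 < e11 < e12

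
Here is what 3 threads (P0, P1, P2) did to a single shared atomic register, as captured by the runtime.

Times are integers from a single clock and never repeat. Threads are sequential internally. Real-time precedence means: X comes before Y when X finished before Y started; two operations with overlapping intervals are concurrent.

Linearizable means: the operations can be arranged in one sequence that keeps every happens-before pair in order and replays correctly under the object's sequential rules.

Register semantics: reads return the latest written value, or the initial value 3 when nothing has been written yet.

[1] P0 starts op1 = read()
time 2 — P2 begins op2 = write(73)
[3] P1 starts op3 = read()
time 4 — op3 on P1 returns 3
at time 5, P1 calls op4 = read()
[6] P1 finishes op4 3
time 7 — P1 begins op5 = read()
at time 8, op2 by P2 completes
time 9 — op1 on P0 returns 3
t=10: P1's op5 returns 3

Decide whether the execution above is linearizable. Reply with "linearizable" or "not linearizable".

linearizable

one valid linearization: op1, op3, op4, op5, op2
1. op1 read() → 3, leaving value 3
2. op3 read() → 3, leaving value 3
3. op4 read() → 3, leaving value 3
4. op5 read() → 3, leaving value 3
5. op2 write(73), leaving value 73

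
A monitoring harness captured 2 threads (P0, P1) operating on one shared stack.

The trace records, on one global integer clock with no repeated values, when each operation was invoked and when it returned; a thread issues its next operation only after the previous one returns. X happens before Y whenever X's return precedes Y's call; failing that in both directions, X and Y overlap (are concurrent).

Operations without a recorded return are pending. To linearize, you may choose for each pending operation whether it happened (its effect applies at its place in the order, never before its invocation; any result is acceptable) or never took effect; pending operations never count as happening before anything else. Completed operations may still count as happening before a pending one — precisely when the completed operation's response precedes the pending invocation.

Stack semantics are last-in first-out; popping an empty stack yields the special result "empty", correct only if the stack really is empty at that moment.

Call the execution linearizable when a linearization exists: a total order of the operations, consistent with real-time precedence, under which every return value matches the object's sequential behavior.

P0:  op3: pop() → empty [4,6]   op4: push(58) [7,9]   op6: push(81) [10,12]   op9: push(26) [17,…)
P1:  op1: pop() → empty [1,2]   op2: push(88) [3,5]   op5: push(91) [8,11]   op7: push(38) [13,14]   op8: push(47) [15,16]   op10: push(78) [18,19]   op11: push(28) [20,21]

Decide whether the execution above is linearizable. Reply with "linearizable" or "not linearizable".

one valid linearization: op1, op3, op2, op4, op5, op6, op7, op8, op9, op10, op11
1. op1 pop() → empty, leaving stack <>
2. op3 pop() → empty, leaving stack <>
3. op2 push(88), leaving stack <88>
4. op4 push(58), leaving stack <88,58>
5. op5 push(91), leaving stack <88,58,91>
6. op6 push(81), leaving stack <88,58,91,81>
7. op7 push(38), leaving stack <88,58,91,81,38>
8. op8 push(47), leaving stack <88,58,91,81,38,47>
9. op9 push(26) (pending, included), leaving stack <88,58,91,81,38,47,26>
10. op10 push(78), leaving stack <88,58,91,81,38,47,26,78>
11. op11 push(28), leaving stack <88,58,91,81,38,47,26,78,28>

linearizable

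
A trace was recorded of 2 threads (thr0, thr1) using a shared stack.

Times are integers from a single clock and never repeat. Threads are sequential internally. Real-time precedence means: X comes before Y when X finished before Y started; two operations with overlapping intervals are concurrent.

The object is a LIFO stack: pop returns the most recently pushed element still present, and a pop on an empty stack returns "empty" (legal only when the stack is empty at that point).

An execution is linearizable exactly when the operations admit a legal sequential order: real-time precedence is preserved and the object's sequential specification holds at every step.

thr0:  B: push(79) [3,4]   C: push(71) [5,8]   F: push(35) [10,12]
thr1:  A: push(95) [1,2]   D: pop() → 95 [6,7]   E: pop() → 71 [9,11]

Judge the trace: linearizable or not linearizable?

not linearizable

events 1..6 are fine; event 7 — the response of D at time 7 — makes the prefix non-linearizable
a single order respects real time; the 3 completed stack operations fail replay along it
including or dropping the 1 pending operation (C) in any combination fails
sample order A, B, D (pending dropped) stalls at step 3 — D pop() → 95 has no legal effect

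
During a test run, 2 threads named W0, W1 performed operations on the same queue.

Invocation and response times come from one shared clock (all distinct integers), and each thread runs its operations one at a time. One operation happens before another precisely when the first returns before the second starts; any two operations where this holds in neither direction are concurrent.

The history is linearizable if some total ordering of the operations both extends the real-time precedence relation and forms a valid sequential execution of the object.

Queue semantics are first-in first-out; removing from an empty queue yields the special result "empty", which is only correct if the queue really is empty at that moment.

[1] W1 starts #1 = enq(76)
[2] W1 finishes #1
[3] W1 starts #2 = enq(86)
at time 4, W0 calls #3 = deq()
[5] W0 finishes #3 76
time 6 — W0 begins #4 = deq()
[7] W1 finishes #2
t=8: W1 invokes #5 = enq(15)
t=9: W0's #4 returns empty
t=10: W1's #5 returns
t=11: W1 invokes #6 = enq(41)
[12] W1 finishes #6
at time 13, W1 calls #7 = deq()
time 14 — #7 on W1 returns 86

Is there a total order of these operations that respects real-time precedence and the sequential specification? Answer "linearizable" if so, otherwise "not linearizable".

linearizable

a witness: #1, #3, #4, #2, #5, #6, #7
1. #1 enq(76), leaving queue <76>
2. #3 deq() → 76, leaving queue <>
3. #4 deq() → empty, leaving queue <>
4. #2 enq(86), leaving queue <86>
5. #5 enq(15), leaving queue <86,15>
6. #6 enq(41), leaving queue <86,15,41>
7. #7 deq() → 86, leaving queue <15,41>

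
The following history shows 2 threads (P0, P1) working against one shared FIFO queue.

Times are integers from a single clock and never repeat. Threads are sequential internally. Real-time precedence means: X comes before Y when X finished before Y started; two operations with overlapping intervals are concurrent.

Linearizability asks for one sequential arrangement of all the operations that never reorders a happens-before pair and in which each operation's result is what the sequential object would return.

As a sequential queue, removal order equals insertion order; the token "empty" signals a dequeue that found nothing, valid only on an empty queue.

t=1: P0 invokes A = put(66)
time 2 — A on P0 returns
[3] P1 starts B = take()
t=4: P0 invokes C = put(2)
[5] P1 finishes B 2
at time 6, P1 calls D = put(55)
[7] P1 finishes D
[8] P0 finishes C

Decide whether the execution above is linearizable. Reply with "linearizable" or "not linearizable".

not linearizable

prefix check: 1..4 passes, 1..5 fails once B's time-5 response joins
the completed operations (2 total) allow one real-time order; the FIFO queue replay rejects it
no escape via the 1 pending operation (C): every completion choice fails
for example A, B (pending dropped) fails at step 2: B take() → 2 is not legal there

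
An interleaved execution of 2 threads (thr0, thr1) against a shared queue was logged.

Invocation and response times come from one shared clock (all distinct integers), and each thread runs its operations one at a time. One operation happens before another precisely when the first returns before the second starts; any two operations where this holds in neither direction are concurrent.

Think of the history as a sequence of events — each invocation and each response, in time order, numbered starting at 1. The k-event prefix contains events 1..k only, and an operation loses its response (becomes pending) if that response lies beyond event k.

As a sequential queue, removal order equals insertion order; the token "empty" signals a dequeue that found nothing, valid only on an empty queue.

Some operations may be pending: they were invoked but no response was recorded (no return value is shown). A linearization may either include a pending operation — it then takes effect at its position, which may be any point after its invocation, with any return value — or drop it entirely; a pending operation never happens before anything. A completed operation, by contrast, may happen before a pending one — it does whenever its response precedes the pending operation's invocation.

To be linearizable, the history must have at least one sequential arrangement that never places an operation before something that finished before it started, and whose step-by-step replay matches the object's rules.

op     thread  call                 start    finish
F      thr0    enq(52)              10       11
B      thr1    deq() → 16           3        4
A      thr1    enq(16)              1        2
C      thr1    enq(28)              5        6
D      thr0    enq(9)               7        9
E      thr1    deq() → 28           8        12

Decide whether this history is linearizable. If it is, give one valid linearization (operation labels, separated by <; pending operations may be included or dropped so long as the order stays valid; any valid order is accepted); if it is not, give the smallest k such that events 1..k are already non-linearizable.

1. A enq(16), leaving queue <16>
2. B deq() → 16, leaving queue <>
3. C enq(28), leaving queue <28>
4. D enq(9), leaving queue <28,9>
5. E deq() → 28, leaving queue <9>
6. F enq(52), leaving queue <9,52>

linearizable — witness: A < B < C < D < E < F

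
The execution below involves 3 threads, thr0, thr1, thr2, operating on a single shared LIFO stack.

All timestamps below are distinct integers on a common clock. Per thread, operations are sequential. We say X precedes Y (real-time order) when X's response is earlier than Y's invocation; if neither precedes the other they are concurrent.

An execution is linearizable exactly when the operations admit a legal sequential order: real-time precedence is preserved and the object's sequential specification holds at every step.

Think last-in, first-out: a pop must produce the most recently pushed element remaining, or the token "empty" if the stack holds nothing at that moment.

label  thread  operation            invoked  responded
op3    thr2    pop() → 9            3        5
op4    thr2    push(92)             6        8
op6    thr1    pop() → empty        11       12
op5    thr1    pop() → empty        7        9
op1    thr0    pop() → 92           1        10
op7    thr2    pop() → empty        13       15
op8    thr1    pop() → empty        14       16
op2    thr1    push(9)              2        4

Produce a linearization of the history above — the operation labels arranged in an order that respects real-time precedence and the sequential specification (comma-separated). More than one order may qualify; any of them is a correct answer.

step 1: op2 push(9) — stack <9>
step 2: op3 pop() → 9 — stack <>
step 3: op4 push(92) — stack <92>
step 4: op1 pop() → 92 — stack <>
step 5: op5 pop() → empty — stack <>
step 6: op6 pop() → empty — stack <>
step 7: op7 pop() → empty — stack <>
step 8: op8 pop() → empty — stack <>

op2, op3, op4, op1, op5, op6, op7, op8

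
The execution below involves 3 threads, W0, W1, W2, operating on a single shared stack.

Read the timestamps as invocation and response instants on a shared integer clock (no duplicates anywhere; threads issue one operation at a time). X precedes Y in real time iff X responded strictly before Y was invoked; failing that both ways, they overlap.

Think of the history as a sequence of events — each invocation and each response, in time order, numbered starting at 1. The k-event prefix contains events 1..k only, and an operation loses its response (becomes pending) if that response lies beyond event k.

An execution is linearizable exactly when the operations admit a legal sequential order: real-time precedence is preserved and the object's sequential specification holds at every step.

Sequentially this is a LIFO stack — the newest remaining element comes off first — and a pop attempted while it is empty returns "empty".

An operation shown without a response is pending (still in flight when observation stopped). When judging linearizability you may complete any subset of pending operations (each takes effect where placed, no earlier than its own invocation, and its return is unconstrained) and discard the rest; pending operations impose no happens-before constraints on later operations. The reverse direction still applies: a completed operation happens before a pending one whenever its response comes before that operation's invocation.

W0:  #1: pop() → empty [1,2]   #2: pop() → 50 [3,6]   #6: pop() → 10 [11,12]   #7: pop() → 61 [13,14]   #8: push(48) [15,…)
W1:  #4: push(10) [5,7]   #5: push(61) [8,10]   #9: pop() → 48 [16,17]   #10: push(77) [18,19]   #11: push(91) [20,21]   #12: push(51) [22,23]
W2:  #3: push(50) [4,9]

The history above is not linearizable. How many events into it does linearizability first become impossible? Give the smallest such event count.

12

one valid order for events 1..11 is #1, #3, #2, #4, #5:
1. #1 pop() → empty, leaving stack <>
2. #3 push(50), leaving stack <50>
3. #2 pop() → 50, leaving stack <>
4. #4 push(10), leaving stack <10>
5. #5 push(61), leaving stack <10,61>
adding event 12 (#6 responds at 12) leaves no legal real-time order
for example #1, #2, #3, #4, #5, #6 fails at step 2: #2 pop() → 50 is not legal there
for example #1, #2, #4, #3, #5, #6 fails at step 2: #2 pop() → 50 is not legal there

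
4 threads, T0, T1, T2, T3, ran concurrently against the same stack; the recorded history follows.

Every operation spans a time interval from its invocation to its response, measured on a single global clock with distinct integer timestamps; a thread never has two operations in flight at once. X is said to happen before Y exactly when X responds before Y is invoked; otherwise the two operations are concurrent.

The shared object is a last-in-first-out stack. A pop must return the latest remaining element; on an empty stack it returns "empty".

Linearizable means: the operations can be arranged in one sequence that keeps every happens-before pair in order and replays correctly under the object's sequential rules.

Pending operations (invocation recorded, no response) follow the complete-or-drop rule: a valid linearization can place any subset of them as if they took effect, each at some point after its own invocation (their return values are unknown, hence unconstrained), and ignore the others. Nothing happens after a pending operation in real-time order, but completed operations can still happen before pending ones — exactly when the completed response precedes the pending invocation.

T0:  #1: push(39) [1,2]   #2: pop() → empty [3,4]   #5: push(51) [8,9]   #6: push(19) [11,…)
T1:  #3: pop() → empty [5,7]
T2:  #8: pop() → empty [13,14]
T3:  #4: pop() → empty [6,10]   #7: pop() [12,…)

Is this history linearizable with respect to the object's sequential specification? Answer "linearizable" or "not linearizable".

not linearizable

prefix check: 1..3 passes, 1..4 fails once #2's time-4 response joins
exactly one order of the 2 completed ops respects real time; the stack replay fails
take #1, #2: step 2 already fails, because #2 pop() → empty cannot occur there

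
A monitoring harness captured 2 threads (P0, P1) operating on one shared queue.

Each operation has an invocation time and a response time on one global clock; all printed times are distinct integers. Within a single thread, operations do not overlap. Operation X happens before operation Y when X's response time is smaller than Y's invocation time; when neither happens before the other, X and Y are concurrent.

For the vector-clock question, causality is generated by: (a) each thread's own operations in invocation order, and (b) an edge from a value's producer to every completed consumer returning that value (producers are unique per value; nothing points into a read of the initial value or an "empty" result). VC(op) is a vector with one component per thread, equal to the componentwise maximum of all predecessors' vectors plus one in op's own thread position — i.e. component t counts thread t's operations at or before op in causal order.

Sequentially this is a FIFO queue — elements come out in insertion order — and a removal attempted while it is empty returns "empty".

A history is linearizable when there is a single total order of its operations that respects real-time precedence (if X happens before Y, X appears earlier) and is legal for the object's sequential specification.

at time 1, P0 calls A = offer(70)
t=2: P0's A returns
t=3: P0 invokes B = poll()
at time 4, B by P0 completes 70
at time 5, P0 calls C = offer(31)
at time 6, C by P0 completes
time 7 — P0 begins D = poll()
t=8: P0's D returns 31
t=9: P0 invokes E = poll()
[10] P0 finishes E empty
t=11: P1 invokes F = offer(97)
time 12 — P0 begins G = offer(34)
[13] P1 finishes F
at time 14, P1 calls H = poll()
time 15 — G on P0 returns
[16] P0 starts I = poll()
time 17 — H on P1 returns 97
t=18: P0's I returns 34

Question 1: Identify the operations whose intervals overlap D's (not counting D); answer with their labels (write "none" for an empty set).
Answer: none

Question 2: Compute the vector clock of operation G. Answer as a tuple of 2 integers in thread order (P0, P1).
Answer: (6, 0)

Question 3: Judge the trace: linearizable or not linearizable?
one valid linearization: A, B, C, D, E, F, G, H, I
step 1: A offer(70) — queue <70>
step 2: B poll() → 70 — queue <>
step 3: C offer(31) — queue <31>
step 4: D poll() → 31 — queue <>
step 5: E poll() → empty — queue <>
step 6: F offer(97) — queue <97>
step 7: G offer(34) — queue <97,34>
step 8: H poll() → 97 — queue <34>
step 9: I poll() → 34 — queue <>

linearizable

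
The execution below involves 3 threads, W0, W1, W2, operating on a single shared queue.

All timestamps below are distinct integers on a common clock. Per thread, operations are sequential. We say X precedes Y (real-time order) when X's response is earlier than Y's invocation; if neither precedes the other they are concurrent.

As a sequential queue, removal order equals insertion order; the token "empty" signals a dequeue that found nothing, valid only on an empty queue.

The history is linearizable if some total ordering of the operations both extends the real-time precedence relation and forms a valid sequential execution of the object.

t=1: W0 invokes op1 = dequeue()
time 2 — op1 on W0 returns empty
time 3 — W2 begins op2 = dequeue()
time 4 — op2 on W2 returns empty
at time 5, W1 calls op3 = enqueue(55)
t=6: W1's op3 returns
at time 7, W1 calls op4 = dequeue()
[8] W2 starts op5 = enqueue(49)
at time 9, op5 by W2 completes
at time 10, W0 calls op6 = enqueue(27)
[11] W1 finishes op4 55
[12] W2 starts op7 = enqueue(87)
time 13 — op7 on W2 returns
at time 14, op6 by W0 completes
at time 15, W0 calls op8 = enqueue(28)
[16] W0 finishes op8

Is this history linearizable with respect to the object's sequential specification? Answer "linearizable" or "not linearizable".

one valid linearization: op1, op2, op3, op4, op5, op6, op7, op8
step 1: op1 dequeue() → empty — queue <>
step 2: op2 dequeue() → empty — queue <>
step 3: op3 enqueue(55) — queue <55>
step 4: op4 dequeue() → 55 — queue <>
step 5: op5 enqueue(49) — queue <49>
step 6: op6 enqueue(27) — queue <49,27>
step 7: op7 enqueue(87) — queue <49,27,87>
step 8: op8 enqueue(28) — queue <49,27,87,28>

linearizable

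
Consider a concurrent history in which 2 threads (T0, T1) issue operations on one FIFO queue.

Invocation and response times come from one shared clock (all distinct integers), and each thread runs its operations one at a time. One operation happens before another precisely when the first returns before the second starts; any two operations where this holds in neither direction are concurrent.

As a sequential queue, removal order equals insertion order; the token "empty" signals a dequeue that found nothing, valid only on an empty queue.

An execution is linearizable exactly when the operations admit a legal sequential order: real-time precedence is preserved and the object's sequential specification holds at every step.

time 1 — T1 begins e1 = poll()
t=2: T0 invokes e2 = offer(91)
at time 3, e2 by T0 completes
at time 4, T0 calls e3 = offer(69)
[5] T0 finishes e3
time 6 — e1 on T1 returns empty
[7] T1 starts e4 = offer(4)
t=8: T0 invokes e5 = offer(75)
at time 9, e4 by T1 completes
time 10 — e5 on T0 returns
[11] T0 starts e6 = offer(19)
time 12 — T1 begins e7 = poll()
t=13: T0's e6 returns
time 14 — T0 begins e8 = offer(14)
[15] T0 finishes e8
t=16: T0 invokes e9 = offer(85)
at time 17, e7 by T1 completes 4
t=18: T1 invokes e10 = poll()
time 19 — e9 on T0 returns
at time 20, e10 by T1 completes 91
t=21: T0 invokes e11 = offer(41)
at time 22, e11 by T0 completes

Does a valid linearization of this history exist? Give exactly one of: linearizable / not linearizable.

cut after 16 events: linearizable; cut after 17 events (e7 responds, time 17): not linearizable
every one of the 18 real-time-consistent orders over 8 completed FIFO queue ops fails the sequential spec
including or dropping the 1 pending operation (e9) in any combination fails
e.g. e1, e2, e3, e4, e5, e6, e7, e8 (pending dropped): illegal at step 7, since e7 poll() → 4 cannot apply there
e.g. e1, e2, e3, e4, e5, e6, e8, e7 (pending dropped): illegal at step 8, since e7 poll() → 4 cannot apply there

not linearizable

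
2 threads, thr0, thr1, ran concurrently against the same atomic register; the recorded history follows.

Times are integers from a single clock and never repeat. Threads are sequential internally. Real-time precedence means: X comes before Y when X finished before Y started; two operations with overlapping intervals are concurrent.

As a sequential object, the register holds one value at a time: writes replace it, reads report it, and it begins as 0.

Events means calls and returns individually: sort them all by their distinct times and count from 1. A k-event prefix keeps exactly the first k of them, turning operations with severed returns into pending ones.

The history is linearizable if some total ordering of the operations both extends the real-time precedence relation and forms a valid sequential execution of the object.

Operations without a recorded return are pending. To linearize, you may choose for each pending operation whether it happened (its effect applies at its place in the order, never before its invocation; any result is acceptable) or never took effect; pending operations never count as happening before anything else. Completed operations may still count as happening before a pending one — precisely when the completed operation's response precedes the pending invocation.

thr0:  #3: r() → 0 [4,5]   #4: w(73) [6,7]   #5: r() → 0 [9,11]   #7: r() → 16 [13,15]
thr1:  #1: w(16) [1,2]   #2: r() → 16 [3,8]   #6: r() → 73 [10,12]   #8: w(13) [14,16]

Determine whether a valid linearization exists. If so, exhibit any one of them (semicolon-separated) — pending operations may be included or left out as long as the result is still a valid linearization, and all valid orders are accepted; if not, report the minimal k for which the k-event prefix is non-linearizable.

the violation lands at event 5, #3's response at time 5: events 1..4 linearize, events 1..5 do not
exhaustive check: the 2 completed atomic register ops admit one real-time order; illegal
include/drop combinations of the 1 pending operation (#2) were all tried; none helps
take #1, #3 (pending dropped): step 2 already fails, because #3 r() → 0 cannot occur there

not linearizable — minimal violating prefix: 5 events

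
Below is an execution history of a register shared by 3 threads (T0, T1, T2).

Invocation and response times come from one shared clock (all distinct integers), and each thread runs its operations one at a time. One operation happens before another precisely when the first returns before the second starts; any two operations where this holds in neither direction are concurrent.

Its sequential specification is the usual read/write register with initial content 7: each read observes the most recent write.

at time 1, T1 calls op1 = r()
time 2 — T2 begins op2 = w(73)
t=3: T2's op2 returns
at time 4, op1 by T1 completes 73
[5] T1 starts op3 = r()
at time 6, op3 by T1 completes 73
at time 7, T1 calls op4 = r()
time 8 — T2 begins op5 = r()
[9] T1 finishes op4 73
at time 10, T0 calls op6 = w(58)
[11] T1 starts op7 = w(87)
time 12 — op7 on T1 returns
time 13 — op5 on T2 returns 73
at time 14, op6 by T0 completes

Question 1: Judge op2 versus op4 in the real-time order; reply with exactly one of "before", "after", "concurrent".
Answer: before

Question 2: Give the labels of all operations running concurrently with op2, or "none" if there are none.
Answer: op1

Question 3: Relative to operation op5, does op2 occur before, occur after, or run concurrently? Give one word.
Answer: before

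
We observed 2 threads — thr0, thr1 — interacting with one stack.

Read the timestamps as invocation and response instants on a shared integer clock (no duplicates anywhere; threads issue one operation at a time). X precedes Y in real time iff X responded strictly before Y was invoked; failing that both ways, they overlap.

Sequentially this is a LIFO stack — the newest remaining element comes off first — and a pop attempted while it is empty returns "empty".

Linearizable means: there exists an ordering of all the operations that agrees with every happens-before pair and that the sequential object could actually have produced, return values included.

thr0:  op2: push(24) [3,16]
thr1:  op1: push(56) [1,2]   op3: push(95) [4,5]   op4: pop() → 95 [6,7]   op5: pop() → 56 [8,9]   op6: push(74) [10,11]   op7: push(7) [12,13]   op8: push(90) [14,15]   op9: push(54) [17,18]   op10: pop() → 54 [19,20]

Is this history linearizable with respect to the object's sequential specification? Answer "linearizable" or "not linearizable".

linearizable

witness order: op1, op3, op4, op5, op2, op6, op7, op8, op9, op10
1. op1 push(56), leaving stack <56>
2. op3 push(95), leaving stack <56,95>
3. op4 pop() → 95, leaving stack <56>
4. op5 pop() → 56, leaving stack <>
5. op2 push(24), leaving stack <24>
6. op6 push(74), leaving stack <24,74>
7. op7 push(7), leaving stack <24,74,7>
8. op8 push(90), leaving stack <24,74,7,90>
9. op9 push(54), leaving stack <24,74,7,90,54>
10. op10 pop() → 54, leaving stack <24,74,7,90>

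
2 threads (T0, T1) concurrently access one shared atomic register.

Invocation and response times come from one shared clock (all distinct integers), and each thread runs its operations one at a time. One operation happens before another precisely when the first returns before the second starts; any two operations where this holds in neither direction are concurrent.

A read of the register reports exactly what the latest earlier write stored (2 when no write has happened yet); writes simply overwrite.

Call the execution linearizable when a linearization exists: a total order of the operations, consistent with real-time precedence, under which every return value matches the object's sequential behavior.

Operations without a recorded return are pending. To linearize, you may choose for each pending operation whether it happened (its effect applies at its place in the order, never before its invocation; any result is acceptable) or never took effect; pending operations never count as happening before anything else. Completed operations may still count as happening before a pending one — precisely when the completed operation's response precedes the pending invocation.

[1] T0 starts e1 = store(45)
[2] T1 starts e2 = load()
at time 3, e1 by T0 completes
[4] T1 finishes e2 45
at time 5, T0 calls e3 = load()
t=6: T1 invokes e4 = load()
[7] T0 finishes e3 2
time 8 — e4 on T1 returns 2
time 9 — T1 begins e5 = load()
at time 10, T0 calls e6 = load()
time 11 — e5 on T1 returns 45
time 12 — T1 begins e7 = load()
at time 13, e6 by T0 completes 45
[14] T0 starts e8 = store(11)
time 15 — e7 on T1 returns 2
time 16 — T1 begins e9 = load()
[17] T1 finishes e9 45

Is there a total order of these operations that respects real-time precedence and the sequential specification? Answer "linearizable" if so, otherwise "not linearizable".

not linearizable

through event 6 a valid linearization exists; event 7 (e3 responding at time 7) ends that
real-time-consistent orders of the 3 completed operations: 2 — all fail the atomic register replay
including or dropping the 1 pending operation (e4) in any combination fails
one such order, e1, e2, e3 (pending dropped), breaks at step 3 where e3 load() → 2 is illegal
one such order, e2, e1, e3 (pending dropped), breaks at step 1 where e2 load() → 45 is illegal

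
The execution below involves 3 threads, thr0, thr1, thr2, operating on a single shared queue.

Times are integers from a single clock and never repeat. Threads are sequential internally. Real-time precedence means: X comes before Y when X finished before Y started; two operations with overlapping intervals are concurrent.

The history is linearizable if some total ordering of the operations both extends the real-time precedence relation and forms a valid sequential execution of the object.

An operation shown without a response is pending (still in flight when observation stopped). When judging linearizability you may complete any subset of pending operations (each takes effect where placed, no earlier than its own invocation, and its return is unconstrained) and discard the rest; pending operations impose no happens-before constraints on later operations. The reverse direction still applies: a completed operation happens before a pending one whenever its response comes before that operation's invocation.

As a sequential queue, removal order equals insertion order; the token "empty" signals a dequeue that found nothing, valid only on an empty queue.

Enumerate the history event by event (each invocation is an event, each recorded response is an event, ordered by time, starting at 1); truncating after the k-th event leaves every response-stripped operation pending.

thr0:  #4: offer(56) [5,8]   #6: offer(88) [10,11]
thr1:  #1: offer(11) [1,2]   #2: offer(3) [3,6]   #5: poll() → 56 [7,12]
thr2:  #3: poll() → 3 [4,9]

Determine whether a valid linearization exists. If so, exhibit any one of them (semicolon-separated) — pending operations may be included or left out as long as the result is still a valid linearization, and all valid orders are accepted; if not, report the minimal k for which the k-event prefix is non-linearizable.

already the first 12 events (up to #5's response at time 12) admit no linearization; the first 11 still do
all 18 real-time-respecting orders fail — 6 completed queue operations, no legal replay
one such order, #1, #2, #3, #4, #5, #6, breaks at step 3 where #3 poll() → 3 is illegal
one such order, #1, #2, #3, #4, #6, #5, breaks at step 3 where #3 poll() → 3 is illegal

not linearizable — minimal violating prefix: 12 events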